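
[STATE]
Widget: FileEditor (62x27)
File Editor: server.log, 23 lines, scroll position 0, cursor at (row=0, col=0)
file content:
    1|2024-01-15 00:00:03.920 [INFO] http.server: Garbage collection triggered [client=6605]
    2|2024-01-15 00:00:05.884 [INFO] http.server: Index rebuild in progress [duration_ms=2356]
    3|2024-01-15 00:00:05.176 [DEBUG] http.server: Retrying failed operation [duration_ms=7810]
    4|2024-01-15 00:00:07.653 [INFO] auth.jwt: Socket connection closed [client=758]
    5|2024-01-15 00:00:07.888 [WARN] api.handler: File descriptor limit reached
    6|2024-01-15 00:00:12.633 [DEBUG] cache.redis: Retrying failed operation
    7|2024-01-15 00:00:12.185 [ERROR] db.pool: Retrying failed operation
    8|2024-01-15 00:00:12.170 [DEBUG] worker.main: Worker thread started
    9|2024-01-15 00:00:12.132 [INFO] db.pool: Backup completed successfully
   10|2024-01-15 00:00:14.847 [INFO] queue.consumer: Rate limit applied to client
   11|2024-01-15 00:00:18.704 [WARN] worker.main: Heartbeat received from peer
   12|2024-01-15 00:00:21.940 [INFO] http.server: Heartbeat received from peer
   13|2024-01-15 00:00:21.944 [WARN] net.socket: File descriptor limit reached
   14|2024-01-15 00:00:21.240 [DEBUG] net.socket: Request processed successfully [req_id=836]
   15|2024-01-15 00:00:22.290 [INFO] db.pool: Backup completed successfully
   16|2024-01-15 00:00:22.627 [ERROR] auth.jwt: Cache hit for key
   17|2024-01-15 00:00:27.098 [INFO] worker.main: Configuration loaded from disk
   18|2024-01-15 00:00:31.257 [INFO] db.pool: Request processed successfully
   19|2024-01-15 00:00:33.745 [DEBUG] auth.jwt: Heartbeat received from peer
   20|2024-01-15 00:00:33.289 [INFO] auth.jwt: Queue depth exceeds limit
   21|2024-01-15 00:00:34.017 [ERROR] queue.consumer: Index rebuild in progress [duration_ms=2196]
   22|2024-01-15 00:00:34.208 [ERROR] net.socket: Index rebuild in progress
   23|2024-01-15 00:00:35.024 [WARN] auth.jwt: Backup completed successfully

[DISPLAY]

█024-01-15 00:00:03.920 [INFO] http.server: Garbage collectio▲
2024-01-15 00:00:05.884 [INFO] http.server: Index rebuild in █
2024-01-15 00:00:05.176 [DEBUG] http.server: Retrying failed ░
2024-01-15 00:00:07.653 [INFO] auth.jwt: Socket connection cl░
2024-01-15 00:00:07.888 [WARN] api.handler: File descriptor l░
2024-01-15 00:00:12.633 [DEBUG] cache.redis: Retrying failed ░
2024-01-15 00:00:12.185 [ERROR] db.pool: Retrying failed oper░
2024-01-15 00:00:12.170 [DEBUG] worker.main: Worker thread st░
2024-01-15 00:00:12.132 [INFO] db.pool: Backup completed succ░
2024-01-15 00:00:14.847 [INFO] queue.consumer: Rate limit app░
2024-01-15 00:00:18.704 [WARN] worker.main: Heartbeat receive░
2024-01-15 00:00:21.940 [INFO] http.server: Heartbeat receive░
2024-01-15 00:00:21.944 [WARN] net.socket: File descriptor li░
2024-01-15 00:00:21.240 [DEBUG] net.socket: Request processed░
2024-01-15 00:00:22.290 [INFO] db.pool: Backup completed succ░
2024-01-15 00:00:22.627 [ERROR] auth.jwt: Cache hit for key  ░
2024-01-15 00:00:27.098 [INFO] worker.main: Configuration loa░
2024-01-15 00:00:31.257 [INFO] db.pool: Request processed suc░
2024-01-15 00:00:33.745 [DEBUG] auth.jwt: Heartbeat received ░
2024-01-15 00:00:33.289 [INFO] auth.jwt: Queue depth exceeds ░
2024-01-15 00:00:34.017 [ERROR] queue.consumer: Index rebuild░
2024-01-15 00:00:34.208 [ERROR] net.socket: Index rebuild in ░
2024-01-15 00:00:35.024 [WARN] auth.jwt: Backup completed suc░
                                                             ░
                                                             ░
                                                             ░
                                                             ▼


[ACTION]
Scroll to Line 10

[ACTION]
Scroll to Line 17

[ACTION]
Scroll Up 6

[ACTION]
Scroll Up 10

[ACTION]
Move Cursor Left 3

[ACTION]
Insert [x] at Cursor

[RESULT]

x█024-01-15 00:00:03.920 [INFO] http.server: Garbage collecti▲
2024-01-15 00:00:05.884 [INFO] http.server: Index rebuild in █
2024-01-15 00:00:05.176 [DEBUG] http.server: Retrying failed ░
2024-01-15 00:00:07.653 [INFO] auth.jwt: Socket connection cl░
2024-01-15 00:00:07.888 [WARN] api.handler: File descriptor l░
2024-01-15 00:00:12.633 [DEBUG] cache.redis: Retrying failed ░
2024-01-15 00:00:12.185 [ERROR] db.pool: Retrying failed oper░
2024-01-15 00:00:12.170 [DEBUG] worker.main: Worker thread st░
2024-01-15 00:00:12.132 [INFO] db.pool: Backup completed succ░
2024-01-15 00:00:14.847 [INFO] queue.consumer: Rate limit app░
2024-01-15 00:00:18.704 [WARN] worker.main: Heartbeat receive░
2024-01-15 00:00:21.940 [INFO] http.server: Heartbeat receive░
2024-01-15 00:00:21.944 [WARN] net.socket: File descriptor li░
2024-01-15 00:00:21.240 [DEBUG] net.socket: Request processed░
2024-01-15 00:00:22.290 [INFO] db.pool: Backup completed succ░
2024-01-15 00:00:22.627 [ERROR] auth.jwt: Cache hit for key  ░
2024-01-15 00:00:27.098 [INFO] worker.main: Configuration loa░
2024-01-15 00:00:31.257 [INFO] db.pool: Request processed suc░
2024-01-15 00:00:33.745 [DEBUG] auth.jwt: Heartbeat received ░
2024-01-15 00:00:33.289 [INFO] auth.jwt: Queue depth exceeds ░
2024-01-15 00:00:34.017 [ERROR] queue.consumer: Index rebuild░
2024-01-15 00:00:34.208 [ERROR] net.socket: Index rebuild in ░
2024-01-15 00:00:35.024 [WARN] auth.jwt: Backup completed suc░
                                                             ░
                                                             ░
                                                             ░
                                                             ▼


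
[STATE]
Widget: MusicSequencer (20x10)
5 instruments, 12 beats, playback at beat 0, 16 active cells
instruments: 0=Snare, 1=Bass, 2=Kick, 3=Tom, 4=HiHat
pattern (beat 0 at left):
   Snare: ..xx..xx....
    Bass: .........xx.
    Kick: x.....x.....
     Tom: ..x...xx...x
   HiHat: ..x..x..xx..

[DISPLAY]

      ▼12345678901  
 Snare··██··██····  
  Bass·········██·  
  Kick█·····█·····  
   Tom··█···██···█  
 HiHat··█··█··██··  
                    
                    
                    
                    


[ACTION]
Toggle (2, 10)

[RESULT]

      ▼12345678901  
 Snare··██··██····  
  Bass·········██·  
  Kick█·····█···█·  
   Tom··█···██···█  
 HiHat··█··█··██··  
                    
                    
                    
                    


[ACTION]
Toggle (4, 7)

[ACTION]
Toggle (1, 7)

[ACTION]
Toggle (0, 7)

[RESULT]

      ▼12345678901  
 Snare··██··█·····  
  Bass·······█·██·  
  Kick█·····█···█·  
   Tom··█···██···█  
 HiHat··█··█·███··  
                    
                    
                    
                    


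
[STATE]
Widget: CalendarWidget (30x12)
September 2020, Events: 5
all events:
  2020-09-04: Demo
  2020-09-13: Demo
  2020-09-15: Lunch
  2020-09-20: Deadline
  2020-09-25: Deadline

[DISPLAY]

        September 2020        
Mo Tu We Th Fr Sa Su          
    1  2  3  4*  5  6         
 7  8  9 10 11 12 13*         
14 15* 16 17 18 19 20*        
21 22 23 24 25* 26 27         
28 29 30                      
                              
                              
                              
                              
                              


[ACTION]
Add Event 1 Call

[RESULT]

        September 2020        
Mo Tu We Th Fr Sa Su          
    1*  2  3  4*  5  6        
 7  8  9 10 11 12 13*         
14 15* 16 17 18 19 20*        
21 22 23 24 25* 26 27         
28 29 30                      
                              
                              
                              
                              
                              


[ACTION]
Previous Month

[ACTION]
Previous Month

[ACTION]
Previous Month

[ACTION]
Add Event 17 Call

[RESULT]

          June 2020           
Mo Tu We Th Fr Sa Su          
 1  2  3  4  5  6  7          
 8  9 10 11 12 13 14          
15 16 17* 18 19 20 21         
22 23 24 25 26 27 28          
29 30                         
                              
                              
                              
                              
                              


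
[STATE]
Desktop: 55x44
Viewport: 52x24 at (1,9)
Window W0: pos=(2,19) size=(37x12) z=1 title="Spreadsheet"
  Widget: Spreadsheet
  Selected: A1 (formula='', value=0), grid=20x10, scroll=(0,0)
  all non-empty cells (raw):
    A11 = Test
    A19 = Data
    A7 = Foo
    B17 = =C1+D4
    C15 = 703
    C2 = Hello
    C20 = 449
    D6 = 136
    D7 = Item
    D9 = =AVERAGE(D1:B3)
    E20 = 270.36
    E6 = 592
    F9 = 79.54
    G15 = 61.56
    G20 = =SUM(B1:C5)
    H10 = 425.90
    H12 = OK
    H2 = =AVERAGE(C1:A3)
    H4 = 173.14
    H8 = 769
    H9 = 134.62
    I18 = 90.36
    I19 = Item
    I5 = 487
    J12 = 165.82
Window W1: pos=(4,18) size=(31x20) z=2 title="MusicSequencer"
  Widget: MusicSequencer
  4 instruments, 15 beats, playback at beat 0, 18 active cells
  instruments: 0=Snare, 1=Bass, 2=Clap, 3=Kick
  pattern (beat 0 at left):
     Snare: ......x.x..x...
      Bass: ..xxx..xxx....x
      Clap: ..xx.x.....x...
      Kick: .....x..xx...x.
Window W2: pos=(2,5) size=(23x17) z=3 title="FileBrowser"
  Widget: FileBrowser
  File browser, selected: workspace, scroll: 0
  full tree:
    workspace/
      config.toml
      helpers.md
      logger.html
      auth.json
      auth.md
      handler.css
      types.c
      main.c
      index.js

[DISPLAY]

 ┃    config.toml      ┃                            
 ┃    helpers.md       ┃                            
 ┃    logger.html      ┃                            
 ┃    auth.json        ┃                            
 ┃    auth.md          ┃                            
 ┃    handler.css      ┃                            
 ┃    types.c          ┃                            
 ┃    main.c           ┃                            
 ┃    index.js         ┃                            
 ┃                     ┃━━━━━━━━━┓                  
 ┃                     ┃         ┃━━━┓              
 ┃                     ┃─────────┨   ┃              
 ┗━━━━━━━━━━━━━━━━━━━━━┛4        ┃───┨              
 ┃A┃ Snare······█·█··█···        ┃   ┃              
 ┃ ┃  Bass··███··███····█        ┃   ┃              
 ┃-┃  Clap··██·█·····█···        ┃---┃              
 ┃ ┃  Kick·····█··██···█·        ┃   ┃              
 ┃ ┃                             ┃   ┃              
 ┃ ┃                             ┃   ┃              
 ┃ ┃                             ┃   ┃              
 ┃ ┃                             ┃   ┃              
 ┗━┃                             ┃━━━┛              
   ┃                             ┃                  
   ┃                             ┃                  


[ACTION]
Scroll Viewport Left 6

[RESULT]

  ┃    config.toml      ┃                           
  ┃    helpers.md       ┃                           
  ┃    logger.html      ┃                           
  ┃    auth.json        ┃                           
  ┃    auth.md          ┃                           
  ┃    handler.css      ┃                           
  ┃    types.c          ┃                           
  ┃    main.c           ┃                           
  ┃    index.js         ┃                           
  ┃                     ┃━━━━━━━━━┓                 
  ┃                     ┃         ┃━━━┓             
  ┃                     ┃─────────┨   ┃             
  ┗━━━━━━━━━━━━━━━━━━━━━┛4        ┃───┨             
  ┃A┃ Snare······█·█··█···        ┃   ┃             
  ┃ ┃  Bass··███··███····█        ┃   ┃             
  ┃-┃  Clap··██·█·····█···        ┃---┃             
  ┃ ┃  Kick·····█··██···█·        ┃   ┃             
  ┃ ┃                             ┃   ┃             
  ┃ ┃                             ┃   ┃             
  ┃ ┃                             ┃   ┃             
  ┃ ┃                             ┃   ┃             
  ┗━┃                             ┃━━━┛             
    ┃                             ┃                 
    ┃                             ┃                 


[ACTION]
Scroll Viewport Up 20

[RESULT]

                                                    
                                                    
                                                    
                                                    
                                                    
  ┏━━━━━━━━━━━━━━━━━━━━━┓                           
  ┃ FileBrowser         ┃                           
  ┠─────────────────────┨                           
  ┃> [-] workspace/     ┃                           
  ┃    config.toml      ┃                           
  ┃    helpers.md       ┃                           
  ┃    logger.html      ┃                           
  ┃    auth.json        ┃                           
  ┃    auth.md          ┃                           
  ┃    handler.css      ┃                           
  ┃    types.c          ┃                           
  ┃    main.c           ┃                           
  ┃    index.js         ┃                           
  ┃                     ┃━━━━━━━━━┓                 
  ┃                     ┃         ┃━━━┓             
  ┃                     ┃─────────┨   ┃             
  ┗━━━━━━━━━━━━━━━━━━━━━┛4        ┃───┨             
  ┃A┃ Snare······█·█··█···        ┃   ┃             
  ┃ ┃  Bass··███··███····█        ┃   ┃             


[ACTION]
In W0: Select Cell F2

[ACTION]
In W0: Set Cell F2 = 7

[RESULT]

                                                    
                                                    
                                                    
                                                    
                                                    
  ┏━━━━━━━━━━━━━━━━━━━━━┓                           
  ┃ FileBrowser         ┃                           
  ┠─────────────────────┨                           
  ┃> [-] workspace/     ┃                           
  ┃    config.toml      ┃                           
  ┃    helpers.md       ┃                           
  ┃    logger.html      ┃                           
  ┃    auth.json        ┃                           
  ┃    auth.md          ┃                           
  ┃    handler.css      ┃                           
  ┃    types.c          ┃                           
  ┃    main.c           ┃                           
  ┃    index.js         ┃                           
  ┃                     ┃━━━━━━━━━┓                 
  ┃                     ┃         ┃━━━┓             
  ┃                     ┃─────────┨   ┃             
  ┗━━━━━━━━━━━━━━━━━━━━━┛4        ┃───┨             
  ┃F┃ Snare······█·█··█···        ┃   ┃             
  ┃ ┃  Bass··███··███····█        ┃   ┃             


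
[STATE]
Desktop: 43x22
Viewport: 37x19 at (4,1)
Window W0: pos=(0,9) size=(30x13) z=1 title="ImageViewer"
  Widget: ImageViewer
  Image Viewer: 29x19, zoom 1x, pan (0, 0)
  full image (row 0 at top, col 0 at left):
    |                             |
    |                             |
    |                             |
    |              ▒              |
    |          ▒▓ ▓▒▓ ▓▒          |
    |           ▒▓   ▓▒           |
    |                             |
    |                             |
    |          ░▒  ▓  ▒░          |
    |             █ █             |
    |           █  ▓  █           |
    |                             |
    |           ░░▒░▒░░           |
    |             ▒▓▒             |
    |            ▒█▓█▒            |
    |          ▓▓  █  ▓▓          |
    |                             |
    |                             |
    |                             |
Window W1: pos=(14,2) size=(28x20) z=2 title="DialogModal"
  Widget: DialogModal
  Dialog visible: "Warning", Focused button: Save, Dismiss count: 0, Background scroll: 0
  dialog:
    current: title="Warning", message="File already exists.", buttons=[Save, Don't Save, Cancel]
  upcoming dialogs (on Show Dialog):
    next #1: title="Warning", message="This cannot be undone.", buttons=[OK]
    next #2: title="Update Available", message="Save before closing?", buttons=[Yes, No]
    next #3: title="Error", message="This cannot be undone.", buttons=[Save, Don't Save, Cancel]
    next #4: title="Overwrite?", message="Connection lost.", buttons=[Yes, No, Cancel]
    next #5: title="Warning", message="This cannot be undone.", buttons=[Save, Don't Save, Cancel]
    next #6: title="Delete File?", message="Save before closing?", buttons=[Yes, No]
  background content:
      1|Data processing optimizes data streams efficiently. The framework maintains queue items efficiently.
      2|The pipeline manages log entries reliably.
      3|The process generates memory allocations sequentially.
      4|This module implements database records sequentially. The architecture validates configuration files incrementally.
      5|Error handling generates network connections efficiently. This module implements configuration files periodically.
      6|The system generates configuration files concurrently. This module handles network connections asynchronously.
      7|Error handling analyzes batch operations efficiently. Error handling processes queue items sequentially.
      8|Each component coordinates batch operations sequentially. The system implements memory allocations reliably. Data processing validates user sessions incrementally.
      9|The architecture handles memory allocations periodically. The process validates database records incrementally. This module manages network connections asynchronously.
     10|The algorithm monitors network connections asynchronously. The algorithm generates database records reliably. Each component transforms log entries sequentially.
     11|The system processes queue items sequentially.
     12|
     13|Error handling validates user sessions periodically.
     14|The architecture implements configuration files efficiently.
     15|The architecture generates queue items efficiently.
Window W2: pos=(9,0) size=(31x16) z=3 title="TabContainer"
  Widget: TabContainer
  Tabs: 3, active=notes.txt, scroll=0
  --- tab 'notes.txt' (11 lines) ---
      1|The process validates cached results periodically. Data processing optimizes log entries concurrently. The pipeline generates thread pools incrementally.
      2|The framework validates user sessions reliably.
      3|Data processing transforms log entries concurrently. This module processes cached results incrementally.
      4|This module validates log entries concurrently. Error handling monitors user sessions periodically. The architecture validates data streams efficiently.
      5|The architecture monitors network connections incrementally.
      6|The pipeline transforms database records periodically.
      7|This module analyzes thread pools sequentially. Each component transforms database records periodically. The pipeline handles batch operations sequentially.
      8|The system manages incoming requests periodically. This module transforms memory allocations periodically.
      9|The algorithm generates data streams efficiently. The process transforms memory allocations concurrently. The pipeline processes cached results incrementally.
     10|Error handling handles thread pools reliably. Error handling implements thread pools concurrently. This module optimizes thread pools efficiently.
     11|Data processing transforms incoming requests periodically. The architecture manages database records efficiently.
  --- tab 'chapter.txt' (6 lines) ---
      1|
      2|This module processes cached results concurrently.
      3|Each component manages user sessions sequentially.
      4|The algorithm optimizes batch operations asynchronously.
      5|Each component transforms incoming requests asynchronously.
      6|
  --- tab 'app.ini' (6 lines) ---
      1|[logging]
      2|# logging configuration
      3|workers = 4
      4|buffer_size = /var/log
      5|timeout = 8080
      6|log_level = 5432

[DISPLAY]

     ┃ TabContainer                ┃ 
     ┠─────────────────────────────┨━
     ┃[notes.txt]│ chapter.txt │ ap┃ 
     ┃─────────────────────────────┃─
     ┃The process validates cached ┃ 
     ┃The framework validates user ┃e
     ┃Data processing transforms lo┃o
     ┃This module validates log ent┃t
━━━━━┃The architecture monitors net┃n
ageVi┃The pipeline transforms datab┃i
─────┃This module analyzes thread p┃a
     ┃The system manages incoming r┃s
     ┃The algorithm generates data ┃m
     ┃Error handling handles thread┃t
     ┗━━━━━━━━━━━━━━━━━━━━━━━━━━━━━┛e
       ▒▓ ┃                          
        ▒▓┃Error handling validates u
          ┃The architecture implement
          ┃The architecture generates


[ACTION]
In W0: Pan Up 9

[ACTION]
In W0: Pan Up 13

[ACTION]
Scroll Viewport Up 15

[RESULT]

     ┏━━━━━━━━━━━━━━━━━━━━━━━━━━━━━┓ 
     ┃ TabContainer                ┃ 
     ┠─────────────────────────────┨━
     ┃[notes.txt]│ chapter.txt │ ap┃ 
     ┃─────────────────────────────┃─
     ┃The process validates cached ┃ 
     ┃The framework validates user ┃e
     ┃Data processing transforms lo┃o
     ┃This module validates log ent┃t
━━━━━┃The architecture monitors net┃n
ageVi┃The pipeline transforms datab┃i
─────┃This module analyzes thread p┃a
     ┃The system manages incoming r┃s
     ┃The algorithm generates data ┃m
     ┃Error handling handles thread┃t
     ┗━━━━━━━━━━━━━━━━━━━━━━━━━━━━━┛e
       ▒▓ ┃                          
        ▒▓┃Error handling validates u
          ┃The architecture implement


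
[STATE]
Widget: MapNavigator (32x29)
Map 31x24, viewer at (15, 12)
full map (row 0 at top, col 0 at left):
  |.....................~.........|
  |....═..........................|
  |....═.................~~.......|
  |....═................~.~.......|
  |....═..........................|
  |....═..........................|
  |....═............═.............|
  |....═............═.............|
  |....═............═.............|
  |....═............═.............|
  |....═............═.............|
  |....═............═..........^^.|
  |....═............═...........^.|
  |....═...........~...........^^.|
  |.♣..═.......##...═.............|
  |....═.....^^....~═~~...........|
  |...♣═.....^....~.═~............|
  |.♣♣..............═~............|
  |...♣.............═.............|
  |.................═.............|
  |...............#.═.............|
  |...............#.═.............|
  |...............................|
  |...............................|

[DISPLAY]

                                
                                
 .....................~.........
 ....═..........................
 ....═.................~~.......
 ....═................~.~.......
 ....═..........................
 ....═..........................
 ....═............═.............
 ....═............═.............
 ....═............═.............
 ....═............═.............
 ....═............═.............
 ....═............═..........^^.
 ....═..........@.═...........^.
 ....═...........~...........^^.
 .♣..═.......##...═.............
 ....═.....^^....~═~~...........
 ...♣═.....^....~.═~............
 .♣♣..............═~............
 ...♣.............═.............
 .................═.............
 ...............#.═.............
 ...............#.═.............
 ...............................
 ...............................
                                
                                
                                


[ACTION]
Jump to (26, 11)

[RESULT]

                                
                                
                                
...........~.........           
.....................           
............~~.......           
...........~.~.......           
.....................           
.....................           
.......═.............           
.......═.............           
.......═.............           
.......═.............           
.......═.............           
.......═........@.^^.           
.......═...........^.           
......~...........^^.           
..##...═.............           
^^....~═~~...........           
^....~.═~............           
.......═~............           
.......═.............           
.......═.............           
.....#.═.............           
.....#.═.............           
.....................           
.....................           
                                
                                


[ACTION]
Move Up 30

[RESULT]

                                
                                
                                
                                
                                
                                
                                
                                
                                
                                
                                
                                
                                
                                
...........~....@....           
.....................           
............~~.......           
...........~.~.......           
.....................           
.....................           
.......═.............           
.......═.............           
.......═.............           
.......═.............           
.......═.............           
.......═..........^^.           
.......═...........^.           
......~...........^^.           
..##...═.............           


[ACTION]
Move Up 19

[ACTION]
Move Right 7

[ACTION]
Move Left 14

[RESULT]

                                
                                
                                
                                
                                
                                
                                
                                
                                
                                
                                
                                
                                
                                
................@....~......... 
....═.......................... 
....═.................~~....... 
....═................~.~....... 
....═.......................... 
....═.......................... 
....═............═............. 
....═............═............. 
....═............═............. 
....═............═............. 
....═............═............. 
....═............═..........^^. 
....═............═...........^. 
....═...........~...........^^. 
.♣..═.......##...═............. 


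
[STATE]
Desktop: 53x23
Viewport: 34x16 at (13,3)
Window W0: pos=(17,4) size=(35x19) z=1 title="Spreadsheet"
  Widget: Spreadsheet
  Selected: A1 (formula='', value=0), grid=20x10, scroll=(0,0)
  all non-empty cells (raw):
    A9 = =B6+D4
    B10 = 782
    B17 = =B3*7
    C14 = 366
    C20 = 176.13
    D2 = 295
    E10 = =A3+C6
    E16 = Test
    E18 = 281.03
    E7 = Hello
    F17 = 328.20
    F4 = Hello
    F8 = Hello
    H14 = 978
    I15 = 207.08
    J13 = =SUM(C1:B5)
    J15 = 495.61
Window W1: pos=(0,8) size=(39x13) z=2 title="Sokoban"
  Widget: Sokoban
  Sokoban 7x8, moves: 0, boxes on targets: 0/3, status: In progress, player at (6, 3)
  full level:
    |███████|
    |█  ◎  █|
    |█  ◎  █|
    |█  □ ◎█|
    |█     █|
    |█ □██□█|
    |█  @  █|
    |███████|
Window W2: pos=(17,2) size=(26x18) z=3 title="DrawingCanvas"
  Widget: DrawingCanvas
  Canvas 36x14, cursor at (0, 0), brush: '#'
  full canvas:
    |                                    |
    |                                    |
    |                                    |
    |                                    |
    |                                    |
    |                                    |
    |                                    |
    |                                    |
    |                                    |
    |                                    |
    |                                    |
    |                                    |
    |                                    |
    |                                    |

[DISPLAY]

    ┃ DrawingCanvas          ┃    
    ┠────────────────────────┨━━━━
    ┃+                       ┃    
    ┃                        ┃────
    ┃                        ┃    
━━━━┃                        ┃    
    ┃                        ┃----
────┃                        ┃  0 
    ┃                        ┃  0 
    ┃                        ┃  0 
    ┃                        ┃  0 
    ┃                        ┃  0 
    ┃                        ┃  0 
    ┃                        ┃  0 
    ┃                        ┃  0 
    ┃                        ┃  0 


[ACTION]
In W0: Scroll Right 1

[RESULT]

    ┃ DrawingCanvas          ┃    
    ┠────────────────────────┨━━━━
    ┃+                       ┃    
    ┃                        ┃────
    ┃                        ┃    
━━━━┃                        ┃    
    ┃                        ┃----
────┃                        ┃  0 
    ┃                        ┃295 
    ┃                        ┃  0 
    ┃                        ┃  0 
    ┃                        ┃  0 
    ┃                        ┃  0 
    ┃                        ┃  0H
    ┃                        ┃  0 
    ┃                        ┃  0 


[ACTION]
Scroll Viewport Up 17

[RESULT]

                                  
                                  
    ┏━━━━━━━━━━━━━━━━━━━━━━━━┓    
    ┃ DrawingCanvas          ┃    
    ┠────────────────────────┨━━━━
    ┃+                       ┃    
    ┃                        ┃────
    ┃                        ┃    
━━━━┃                        ┃    
    ┃                        ┃----
────┃                        ┃  0 
    ┃                        ┃295 
    ┃                        ┃  0 
    ┃                        ┃  0 
    ┃                        ┃  0 
    ┃                        ┃  0 


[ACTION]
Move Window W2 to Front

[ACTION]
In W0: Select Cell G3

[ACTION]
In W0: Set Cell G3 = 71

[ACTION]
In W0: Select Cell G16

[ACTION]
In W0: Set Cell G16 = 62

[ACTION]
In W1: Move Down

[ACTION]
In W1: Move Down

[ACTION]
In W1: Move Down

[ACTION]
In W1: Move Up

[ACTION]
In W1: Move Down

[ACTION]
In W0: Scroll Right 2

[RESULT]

                                  
                                  
    ┏━━━━━━━━━━━━━━━━━━━━━━━━┓    
    ┃ DrawingCanvas          ┃    
    ┠────────────────────────┨━━━━
    ┃+                       ┃    
    ┃                        ┃────
    ┃                        ┃    
━━━━┃                        ┃    
    ┃                        ┃----
────┃                        ┃  0 
    ┃                        ┃  0 
    ┃                        ┃  0 
    ┃                        ┃    
    ┃                        ┃  0 
    ┃                        ┃  0 


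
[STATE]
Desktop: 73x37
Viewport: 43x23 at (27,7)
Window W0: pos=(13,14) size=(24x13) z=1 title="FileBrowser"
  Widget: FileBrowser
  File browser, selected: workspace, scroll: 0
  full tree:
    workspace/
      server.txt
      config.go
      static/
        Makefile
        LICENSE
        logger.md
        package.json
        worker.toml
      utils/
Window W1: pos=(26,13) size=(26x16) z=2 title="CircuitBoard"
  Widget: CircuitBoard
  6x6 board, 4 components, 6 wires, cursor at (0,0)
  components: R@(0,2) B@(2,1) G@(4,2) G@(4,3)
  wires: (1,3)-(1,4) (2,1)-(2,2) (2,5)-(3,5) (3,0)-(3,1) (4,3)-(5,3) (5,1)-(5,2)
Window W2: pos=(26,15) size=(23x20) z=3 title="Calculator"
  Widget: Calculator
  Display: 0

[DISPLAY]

                                           
                                           
                                           
                                           
                                           
                                           
━━━━━━━━━━━━━━━━━━━━━━━━┓                  
 CircuitBoard           ┃                  
━━━━━━━━━━━━━━━━━━━━━┓──┨                  
 Calculator          ┃  ┃                  
─────────────────────┨  ┃                  
                    0┃  ┃                  
┌───┬───┬───┬───┐    ┃  ┃                  
│ 7 │ 8 │ 9 │ ÷ │    ┃  ┃                  
├───┼───┼───┼───┤    ┃  ┃                  
│ 4 │ 5 │ 6 │ × │    ┃  ┃                  
├───┼───┼───┼───┤    ┃  ┃                  
│ 1 │ 2 │ 3 │ - │    ┃  ┃                  
├───┼───┼───┼───┤    ┃  ┃                  
│ 0 │ . │ = │ + │    ┃  ┃                  
├───┼───┼───┼───┤    ┃  ┃                  
│ C │ MC│ MR│ M+│    ┃━━┛                  
└───┴───┴───┴───┘    ┃                     


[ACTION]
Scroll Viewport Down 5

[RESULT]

                                           
━━━━━━━━━━━━━━━━━━━━━━━━┓                  
 CircuitBoard           ┃                  
━━━━━━━━━━━━━━━━━━━━━┓──┨                  
 Calculator          ┃  ┃                  
─────────────────────┨  ┃                  
                    0┃  ┃                  
┌───┬───┬───┬───┐    ┃  ┃                  
│ 7 │ 8 │ 9 │ ÷ │    ┃  ┃                  
├───┼───┼───┼───┤    ┃  ┃                  
│ 4 │ 5 │ 6 │ × │    ┃  ┃                  
├───┼───┼───┼───┤    ┃  ┃                  
│ 1 │ 2 │ 3 │ - │    ┃  ┃                  
├───┼───┼───┼───┤    ┃  ┃                  
│ 0 │ . │ = │ + │    ┃  ┃                  
├───┼───┼───┼───┤    ┃  ┃                  
│ C │ MC│ MR│ M+│    ┃━━┛                  
└───┴───┴───┴───┘    ┃                     
                     ┃                     
                     ┃                     
                     ┃                     
                     ┃                     
━━━━━━━━━━━━━━━━━━━━━┛                     


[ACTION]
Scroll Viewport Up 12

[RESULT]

                                           
                                           
                                           
                                           
                                           
                                           
                                           
                                           
                                           
                                           
                                           
                                           
                                           
━━━━━━━━━━━━━━━━━━━━━━━━┓                  
 CircuitBoard           ┃                  
━━━━━━━━━━━━━━━━━━━━━┓──┨                  
 Calculator          ┃  ┃                  
─────────────────────┨  ┃                  
                    0┃  ┃                  
┌───┬───┬───┬───┐    ┃  ┃                  
│ 7 │ 8 │ 9 │ ÷ │    ┃  ┃                  
├───┼───┼───┼───┤    ┃  ┃                  
│ 4 │ 5 │ 6 │ × │    ┃  ┃                  


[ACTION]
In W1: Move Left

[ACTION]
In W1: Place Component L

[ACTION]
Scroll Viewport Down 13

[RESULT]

━━━━━━━━━━━━━━━━━━━━━━━━┓                  
 CircuitBoard           ┃                  
━━━━━━━━━━━━━━━━━━━━━┓──┨                  
 Calculator          ┃  ┃                  
─────────────────────┨  ┃                  
                    0┃  ┃                  
┌───┬───┬───┬───┐    ┃  ┃                  
│ 7 │ 8 │ 9 │ ÷ │    ┃  ┃                  
├───┼───┼───┼───┤    ┃  ┃                  
│ 4 │ 5 │ 6 │ × │    ┃  ┃                  
├───┼───┼───┼───┤    ┃  ┃                  
│ 1 │ 2 │ 3 │ - │    ┃  ┃                  
├───┼───┼───┼───┤    ┃  ┃                  
│ 0 │ . │ = │ + │    ┃  ┃                  
├───┼───┼───┼───┤    ┃  ┃                  
│ C │ MC│ MR│ M+│    ┃━━┛                  
└───┴───┴───┴───┘    ┃                     
                     ┃                     
                     ┃                     
                     ┃                     
                     ┃                     
━━━━━━━━━━━━━━━━━━━━━┛                     
                                           


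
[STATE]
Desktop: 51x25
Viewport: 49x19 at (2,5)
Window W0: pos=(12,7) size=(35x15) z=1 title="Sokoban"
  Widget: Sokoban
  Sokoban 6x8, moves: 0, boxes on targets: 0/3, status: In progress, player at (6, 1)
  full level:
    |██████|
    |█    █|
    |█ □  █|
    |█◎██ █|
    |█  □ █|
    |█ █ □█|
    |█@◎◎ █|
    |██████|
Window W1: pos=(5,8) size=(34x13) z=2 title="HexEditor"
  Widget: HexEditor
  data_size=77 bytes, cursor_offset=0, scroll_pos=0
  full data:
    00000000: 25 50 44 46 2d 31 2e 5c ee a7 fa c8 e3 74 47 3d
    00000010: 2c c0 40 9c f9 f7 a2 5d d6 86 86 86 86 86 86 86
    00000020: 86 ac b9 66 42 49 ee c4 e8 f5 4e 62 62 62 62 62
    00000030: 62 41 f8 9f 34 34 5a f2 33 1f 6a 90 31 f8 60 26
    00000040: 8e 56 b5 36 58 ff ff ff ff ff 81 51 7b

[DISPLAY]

                                                 
                                                 
          ┏━━━━━━━━━━━━━━━━━━━━━━━━━━━━━━━━━┓    
   ┏━━━━━━━━━━━━━━━━━━━━━━━━━━━━━━━━┓       ┃    
   ┃ HexEditor                      ┃───────┨    
   ┠────────────────────────────────┨       ┃    
   ┃00000000  25 50 44 46 2d 31 2e 5┃       ┃    
   ┃00000010  2c c0 40 9c f9 f7 a2 5┃       ┃    
   ┃00000020  86 ac b9 66 42 49 ee c┃       ┃    
   ┃00000030  62 41 f8 9f 34 34 5a f┃       ┃    
   ┃00000040  8e 56 b5 36 58 ff ff f┃       ┃    
   ┃                                ┃       ┃    
   ┃                                ┃       ┃    
   ┃                                ┃       ┃    
   ┃                                ┃       ┃    
   ┗━━━━━━━━━━━━━━━━━━━━━━━━━━━━━━━━┛       ┃    
          ┗━━━━━━━━━━━━━━━━━━━━━━━━━━━━━━━━━┛    
                                                 
                                                 


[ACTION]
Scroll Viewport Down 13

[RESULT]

                                                 
          ┏━━━━━━━━━━━━━━━━━━━━━━━━━━━━━━━━━┓    
   ┏━━━━━━━━━━━━━━━━━━━━━━━━━━━━━━━━┓       ┃    
   ┃ HexEditor                      ┃───────┨    
   ┠────────────────────────────────┨       ┃    
   ┃00000000  25 50 44 46 2d 31 2e 5┃       ┃    
   ┃00000010  2c c0 40 9c f9 f7 a2 5┃       ┃    
   ┃00000020  86 ac b9 66 42 49 ee c┃       ┃    
   ┃00000030  62 41 f8 9f 34 34 5a f┃       ┃    
   ┃00000040  8e 56 b5 36 58 ff ff f┃       ┃    
   ┃                                ┃       ┃    
   ┃                                ┃       ┃    
   ┃                                ┃       ┃    
   ┃                                ┃       ┃    
   ┗━━━━━━━━━━━━━━━━━━━━━━━━━━━━━━━━┛       ┃    
          ┗━━━━━━━━━━━━━━━━━━━━━━━━━━━━━━━━━┛    
                                                 
                                                 
                                                 


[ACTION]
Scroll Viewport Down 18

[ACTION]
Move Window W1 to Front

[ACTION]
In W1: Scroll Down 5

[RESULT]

                                                 
          ┏━━━━━━━━━━━━━━━━━━━━━━━━━━━━━━━━━┓    
   ┏━━━━━━━━━━━━━━━━━━━━━━━━━━━━━━━━┓       ┃    
   ┃ HexEditor                      ┃───────┨    
   ┠────────────────────────────────┨       ┃    
   ┃00000040  8e 56 b5 36 58 ff ff f┃       ┃    
   ┃                                ┃       ┃    
   ┃                                ┃       ┃    
   ┃                                ┃       ┃    
   ┃                                ┃       ┃    
   ┃                                ┃       ┃    
   ┃                                ┃       ┃    
   ┃                                ┃       ┃    
   ┃                                ┃       ┃    
   ┗━━━━━━━━━━━━━━━━━━━━━━━━━━━━━━━━┛       ┃    
          ┗━━━━━━━━━━━━━━━━━━━━━━━━━━━━━━━━━┛    
                                                 
                                                 
                                                 
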